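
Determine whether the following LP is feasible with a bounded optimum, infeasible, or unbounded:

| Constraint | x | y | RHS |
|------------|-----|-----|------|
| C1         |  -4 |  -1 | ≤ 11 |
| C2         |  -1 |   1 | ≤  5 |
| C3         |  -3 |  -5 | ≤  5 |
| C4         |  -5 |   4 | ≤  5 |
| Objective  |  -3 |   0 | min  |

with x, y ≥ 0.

Unbounded (objective can decrease without bound)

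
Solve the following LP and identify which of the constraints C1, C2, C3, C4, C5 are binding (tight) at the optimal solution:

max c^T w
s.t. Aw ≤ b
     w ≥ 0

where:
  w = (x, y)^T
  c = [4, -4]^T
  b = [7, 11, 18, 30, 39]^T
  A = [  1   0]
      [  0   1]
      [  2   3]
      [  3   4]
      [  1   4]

At x = 7, y = 0, compute slack b - a·x for each constraint:
  C1: 7 − 7 = 0  (binding)
  C2: 11 − 0 = 11  (slack)
  C3: 18 − 14 = 4  (slack)
  C4: 30 − 21 = 9  (slack)
  C5: 39 − 7 = 32  (slack)

Optimal: x = 7, y = 0
Binding: C1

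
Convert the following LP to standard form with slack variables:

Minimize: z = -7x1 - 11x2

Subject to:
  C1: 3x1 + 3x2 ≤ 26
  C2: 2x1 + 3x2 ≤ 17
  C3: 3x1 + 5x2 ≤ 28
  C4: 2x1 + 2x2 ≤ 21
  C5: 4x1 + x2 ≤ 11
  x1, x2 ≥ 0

min z = -7x1 - 11x2

s.t.
  3x1 + 3x2 + s1 = 26
  2x1 + 3x2 + s2 = 17
  3x1 + 5x2 + s3 = 28
  2x1 + 2x2 + s4 = 21
  4x1 + x2 + s5 = 11
  x1, x2, s1, s2, s3, s4, s5 ≥ 0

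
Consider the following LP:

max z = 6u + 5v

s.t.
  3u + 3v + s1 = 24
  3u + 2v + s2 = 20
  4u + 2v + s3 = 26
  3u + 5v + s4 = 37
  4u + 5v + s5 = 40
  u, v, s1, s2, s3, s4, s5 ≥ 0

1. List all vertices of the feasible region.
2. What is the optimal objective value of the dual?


1. (0, 0), (6.5, 0), (6, 1), (4, 4), (1.5, 6.5), (0, 7.4)
2. 44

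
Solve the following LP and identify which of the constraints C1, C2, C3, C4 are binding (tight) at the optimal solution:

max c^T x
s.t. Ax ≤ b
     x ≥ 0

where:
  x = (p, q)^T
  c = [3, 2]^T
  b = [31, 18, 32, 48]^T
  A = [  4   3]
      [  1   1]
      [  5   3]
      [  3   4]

At p = 1, q = 9, compute slack b - a·x for each constraint:
  C1: 31 − 31 = 0  (binding)
  C2: 18 − 10 = 8  (slack)
  C3: 32 − 32 = 0  (binding)
  C4: 48 − 39 = 9  (slack)

Optimal: p = 1, q = 9
Binding: C1, C3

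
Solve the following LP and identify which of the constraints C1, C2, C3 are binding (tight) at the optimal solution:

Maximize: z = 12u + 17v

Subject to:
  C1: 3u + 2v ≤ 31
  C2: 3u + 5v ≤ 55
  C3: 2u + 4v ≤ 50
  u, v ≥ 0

At u = 5, v = 8, compute slack b - a·x for each constraint:
  C1: 31 − 31 = 0  (binding)
  C2: 55 − 55 = 0  (binding)
  C3: 50 − 42 = 8  (slack)

Optimal: u = 5, v = 8
Binding: C1, C2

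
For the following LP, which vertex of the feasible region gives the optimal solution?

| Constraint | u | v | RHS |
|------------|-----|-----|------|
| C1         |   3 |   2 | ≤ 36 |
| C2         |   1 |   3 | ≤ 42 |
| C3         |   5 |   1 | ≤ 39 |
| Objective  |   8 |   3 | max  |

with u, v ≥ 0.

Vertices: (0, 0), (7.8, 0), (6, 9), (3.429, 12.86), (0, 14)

Evaluate the objective at each vertex of the feasible region:
  z(0, 0) = 0
  z(7.8, 0) = 62.4
  z(6, 9) = 75  ←
  z(3.429, 12.86) = 66
  z(0, 14) = 42
The maximum is at u = 6, v = 9.

(6, 9)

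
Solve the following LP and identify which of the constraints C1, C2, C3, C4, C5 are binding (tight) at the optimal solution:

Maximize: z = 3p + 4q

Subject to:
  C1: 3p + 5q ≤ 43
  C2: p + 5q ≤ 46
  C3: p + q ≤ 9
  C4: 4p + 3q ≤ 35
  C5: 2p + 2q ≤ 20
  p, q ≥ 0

At p = 1, q = 8, compute slack b - a·x for each constraint:
  C1: 43 − 43 = 0  (binding)
  C2: 46 − 41 = 5  (slack)
  C3: 9 − 9 = 0  (binding)
  C4: 35 − 28 = 7  (slack)
  C5: 20 − 18 = 2  (slack)

Optimal: p = 1, q = 8
Binding: C1, C3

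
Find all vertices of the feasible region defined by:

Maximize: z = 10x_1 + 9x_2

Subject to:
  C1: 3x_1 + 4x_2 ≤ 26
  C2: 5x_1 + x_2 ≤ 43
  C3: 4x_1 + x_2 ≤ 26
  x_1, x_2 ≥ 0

(0, 0), (6.5, 0), (6, 2), (0, 6.5)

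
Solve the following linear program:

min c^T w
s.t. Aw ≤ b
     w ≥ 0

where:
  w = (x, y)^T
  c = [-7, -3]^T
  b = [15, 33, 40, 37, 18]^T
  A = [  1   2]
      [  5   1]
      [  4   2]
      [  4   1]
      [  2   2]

Evaluate the objective at each vertex of the feasible region:
  z(0, 0) = 0
  z(6.6, 0) = -46.2
  z(6, 3) = -51  ←
  z(3, 6) = -39
  z(0, 7.5) = -22.5
The minimum is at x = 6, y = 3.

x = 6, y = 3, z = -51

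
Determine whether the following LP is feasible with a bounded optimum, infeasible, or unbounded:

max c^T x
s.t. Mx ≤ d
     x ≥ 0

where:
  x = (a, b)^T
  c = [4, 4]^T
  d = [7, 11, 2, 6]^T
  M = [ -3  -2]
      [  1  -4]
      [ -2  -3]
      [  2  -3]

Unbounded (objective can increase without bound)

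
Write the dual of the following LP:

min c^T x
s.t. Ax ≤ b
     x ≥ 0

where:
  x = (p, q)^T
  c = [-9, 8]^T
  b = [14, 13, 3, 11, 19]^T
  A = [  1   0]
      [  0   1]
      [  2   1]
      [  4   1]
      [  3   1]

Primal min cᵀx s.t. Ax ≤ b, x ≥ 0  →  Dual max −bᵀy s.t. Aᵀy ≥ −c, y ≥ 0.

Maximize: z = -14y1 - 13y2 - 3y3 - 11y4 - 19y5

Subject to:
  y1 + 2y3 + 4y4 + 3y5 ≥ 9
  y2 + y3 + y4 + y5 ≥ -8
  y1, y2, y3, y4, y5 ≥ 0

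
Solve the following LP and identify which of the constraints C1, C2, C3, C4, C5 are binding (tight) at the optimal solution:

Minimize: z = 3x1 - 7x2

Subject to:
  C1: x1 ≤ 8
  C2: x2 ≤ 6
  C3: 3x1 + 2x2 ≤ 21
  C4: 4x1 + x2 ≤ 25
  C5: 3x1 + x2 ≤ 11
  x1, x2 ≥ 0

At x1 = 0, x2 = 6, compute slack b - a·x for each constraint:
  C1: 8 − 0 = 8  (slack)
  C2: 6 − 6 = 0  (binding)
  C3: 21 − 12 = 9  (slack)
  C4: 25 − 6 = 19  (slack)
  C5: 11 − 6 = 5  (slack)

Optimal: x1 = 0, x2 = 6
Binding: C2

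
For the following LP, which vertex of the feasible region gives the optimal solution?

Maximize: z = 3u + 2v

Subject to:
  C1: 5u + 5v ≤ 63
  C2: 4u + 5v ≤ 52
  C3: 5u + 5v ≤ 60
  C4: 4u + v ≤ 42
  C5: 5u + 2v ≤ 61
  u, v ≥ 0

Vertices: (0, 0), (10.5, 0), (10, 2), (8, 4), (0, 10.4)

Evaluate the objective at each vertex of the feasible region:
  z(0, 0) = 0
  z(10.5, 0) = 31.5
  z(10, 2) = 34  ←
  z(8, 4) = 32
  z(0, 10.4) = 20.8
The maximum is at u = 10, v = 2.

(10, 2)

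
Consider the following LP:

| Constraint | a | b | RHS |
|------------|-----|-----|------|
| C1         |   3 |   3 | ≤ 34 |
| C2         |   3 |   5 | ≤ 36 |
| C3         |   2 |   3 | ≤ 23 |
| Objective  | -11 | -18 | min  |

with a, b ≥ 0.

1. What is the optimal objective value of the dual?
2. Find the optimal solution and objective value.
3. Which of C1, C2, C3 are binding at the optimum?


1. -131
2. a = 7, b = 3, z = -131
3. C2, C3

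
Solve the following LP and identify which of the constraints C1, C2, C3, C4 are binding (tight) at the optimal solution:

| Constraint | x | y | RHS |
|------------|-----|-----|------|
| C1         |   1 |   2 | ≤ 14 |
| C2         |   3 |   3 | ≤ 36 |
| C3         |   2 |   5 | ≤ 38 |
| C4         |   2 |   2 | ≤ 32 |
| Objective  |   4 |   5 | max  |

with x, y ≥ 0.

At x = 10, y = 2, compute slack b - a·x for each constraint:
  C1: 14 − 14 = 0  (binding)
  C2: 36 − 36 = 0  (binding)
  C3: 38 − 30 = 8  (slack)
  C4: 32 − 24 = 8  (slack)

Optimal: x = 10, y = 2
Binding: C1, C2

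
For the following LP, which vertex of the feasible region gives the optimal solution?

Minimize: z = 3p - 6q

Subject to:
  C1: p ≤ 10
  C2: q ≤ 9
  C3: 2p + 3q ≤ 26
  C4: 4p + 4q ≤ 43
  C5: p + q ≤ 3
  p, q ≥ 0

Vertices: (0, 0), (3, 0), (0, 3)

Evaluate the objective at each vertex of the feasible region:
  z(0, 0) = 0
  z(3, 0) = 9
  z(0, 3) = -18  ←
The minimum is at p = 0, q = 3.

(0, 3)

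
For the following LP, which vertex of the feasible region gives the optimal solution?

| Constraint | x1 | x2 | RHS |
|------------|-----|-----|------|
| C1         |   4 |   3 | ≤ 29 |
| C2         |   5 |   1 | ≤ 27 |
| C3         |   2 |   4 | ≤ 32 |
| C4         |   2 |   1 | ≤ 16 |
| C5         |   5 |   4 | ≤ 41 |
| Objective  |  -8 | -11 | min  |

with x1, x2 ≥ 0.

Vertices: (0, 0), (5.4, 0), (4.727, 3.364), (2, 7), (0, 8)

Evaluate the objective at each vertex of the feasible region:
  z(0, 0) = 0
  z(5.4, 0) = -43.2
  z(4.727, 3.364) = -74.82
  z(2, 7) = -93  ←
  z(0, 8) = -88
The minimum is at x1 = 2, x2 = 7.

(2, 7)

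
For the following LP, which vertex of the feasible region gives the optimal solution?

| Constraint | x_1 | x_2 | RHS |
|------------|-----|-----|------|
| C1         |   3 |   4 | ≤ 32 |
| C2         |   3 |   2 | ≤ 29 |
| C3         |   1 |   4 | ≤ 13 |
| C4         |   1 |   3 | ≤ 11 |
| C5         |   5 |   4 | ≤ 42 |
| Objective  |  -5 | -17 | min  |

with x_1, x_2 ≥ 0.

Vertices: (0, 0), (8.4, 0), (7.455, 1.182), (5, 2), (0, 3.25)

Evaluate the objective at each vertex of the feasible region:
  z(0, 0) = 0
  z(8.4, 0) = -42
  z(7.455, 1.182) = -57.36
  z(5, 2) = -59  ←
  z(0, 3.25) = -55.25
The minimum is at x_1 = 5, x_2 = 2.

(5, 2)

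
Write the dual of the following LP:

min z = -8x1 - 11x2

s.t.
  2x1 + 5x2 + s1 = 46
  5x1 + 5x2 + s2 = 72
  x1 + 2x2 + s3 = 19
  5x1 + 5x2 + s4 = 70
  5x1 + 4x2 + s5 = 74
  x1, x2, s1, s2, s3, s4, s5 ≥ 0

Primal min cᵀx s.t. Ax ≤ b, x ≥ 0  →  Dual max −bᵀy s.t. Aᵀy ≥ −c, y ≥ 0.

Maximize: z = -46y1 - 72y2 - 19y3 - 70y4 - 74y5

Subject to:
  2y1 + 5y2 + y3 + 5y4 + 5y5 ≥ 8
  5y1 + 5y2 + 2y3 + 5y4 + 4y5 ≥ 11
  y1, y2, y3, y4, y5 ≥ 0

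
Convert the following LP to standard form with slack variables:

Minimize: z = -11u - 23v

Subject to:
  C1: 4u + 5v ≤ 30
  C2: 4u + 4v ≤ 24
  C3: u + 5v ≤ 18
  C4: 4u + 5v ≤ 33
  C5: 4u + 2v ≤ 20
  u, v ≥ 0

min z = -11u - 23v

s.t.
  4u + 5v + s1 = 30
  4u + 4v + s2 = 24
  u + 5v + s3 = 18
  4u + 5v + s4 = 33
  4u + 2v + s5 = 20
  u, v, s1, s2, s3, s4, s5 ≥ 0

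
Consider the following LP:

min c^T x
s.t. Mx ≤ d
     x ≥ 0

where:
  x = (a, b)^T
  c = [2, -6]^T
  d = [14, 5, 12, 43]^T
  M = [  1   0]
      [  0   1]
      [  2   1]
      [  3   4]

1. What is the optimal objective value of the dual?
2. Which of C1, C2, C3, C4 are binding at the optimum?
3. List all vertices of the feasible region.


1. -30
2. C2
3. (0, 0), (6, 0), (3.5, 5), (0, 5)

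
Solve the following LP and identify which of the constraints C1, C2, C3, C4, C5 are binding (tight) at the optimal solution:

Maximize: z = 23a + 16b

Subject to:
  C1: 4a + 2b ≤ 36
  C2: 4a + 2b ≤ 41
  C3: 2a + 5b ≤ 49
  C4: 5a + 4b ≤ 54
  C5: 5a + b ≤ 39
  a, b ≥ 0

At a = 6, b = 6, compute slack b - a·x for each constraint:
  C1: 36 − 36 = 0  (binding)
  C2: 41 − 36 = 5  (slack)
  C3: 49 − 42 = 7  (slack)
  C4: 54 − 54 = 0  (binding)
  C5: 39 − 36 = 3  (slack)

Optimal: a = 6, b = 6
Binding: C1, C4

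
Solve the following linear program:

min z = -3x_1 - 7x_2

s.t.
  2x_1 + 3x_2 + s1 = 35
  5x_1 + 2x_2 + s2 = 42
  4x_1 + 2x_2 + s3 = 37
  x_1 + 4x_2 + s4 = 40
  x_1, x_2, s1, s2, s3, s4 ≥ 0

Evaluate the objective at each vertex of the feasible region:
  z(0, 0) = 0
  z(8.4, 0) = -25.2
  z(5.091, 8.273) = -73.18
  z(4, 9) = -75  ←
  z(0, 10) = -70
The minimum is at x_1 = 4, x_2 = 9.

x_1 = 4, x_2 = 9, z = -75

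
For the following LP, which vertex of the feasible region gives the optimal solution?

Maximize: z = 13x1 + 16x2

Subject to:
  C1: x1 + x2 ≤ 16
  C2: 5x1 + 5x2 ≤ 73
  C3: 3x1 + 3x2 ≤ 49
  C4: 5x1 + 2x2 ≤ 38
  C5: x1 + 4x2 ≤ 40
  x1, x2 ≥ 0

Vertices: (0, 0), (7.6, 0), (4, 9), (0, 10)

Evaluate the objective at each vertex of the feasible region:
  z(0, 0) = 0
  z(7.6, 0) = 98.8
  z(4, 9) = 196  ←
  z(0, 10) = 160
The maximum is at x1 = 4, x2 = 9.

(4, 9)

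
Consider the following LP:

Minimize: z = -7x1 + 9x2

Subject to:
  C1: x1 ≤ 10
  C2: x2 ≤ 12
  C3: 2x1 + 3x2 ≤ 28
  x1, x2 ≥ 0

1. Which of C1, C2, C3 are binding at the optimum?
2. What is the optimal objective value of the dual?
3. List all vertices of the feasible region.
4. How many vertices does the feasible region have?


1. C1
2. -70
3. (0, 0), (10, 0), (10, 2.667), (0, 9.333)
4. 4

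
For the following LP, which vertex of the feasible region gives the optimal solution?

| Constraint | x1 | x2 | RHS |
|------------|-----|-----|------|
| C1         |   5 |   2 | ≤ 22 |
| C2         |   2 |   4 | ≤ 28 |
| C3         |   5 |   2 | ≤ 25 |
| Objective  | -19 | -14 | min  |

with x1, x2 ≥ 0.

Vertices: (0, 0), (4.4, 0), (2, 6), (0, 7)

Evaluate the objective at each vertex of the feasible region:
  z(0, 0) = 0
  z(4.4, 0) = -83.6
  z(2, 6) = -122  ←
  z(0, 7) = -98
The minimum is at x1 = 2, x2 = 6.

(2, 6)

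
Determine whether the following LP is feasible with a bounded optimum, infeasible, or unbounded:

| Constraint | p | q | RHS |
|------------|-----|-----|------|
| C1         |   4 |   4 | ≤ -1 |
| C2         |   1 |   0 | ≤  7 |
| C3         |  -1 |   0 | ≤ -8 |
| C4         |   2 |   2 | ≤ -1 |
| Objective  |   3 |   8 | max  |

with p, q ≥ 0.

Infeasible (no feasible solution exists)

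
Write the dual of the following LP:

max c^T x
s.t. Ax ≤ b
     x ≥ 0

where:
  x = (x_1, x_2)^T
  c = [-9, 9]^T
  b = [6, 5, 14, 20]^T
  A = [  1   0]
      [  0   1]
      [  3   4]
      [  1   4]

Primal max cᵀx s.t. Ax ≤ b, x ≥ 0  →  Dual min bᵀy s.t. Aᵀy ≥ c, y ≥ 0.

Minimize: z = 6y1 + 5y2 + 14y3 + 20y4

Subject to:
  y1 + 3y3 + y4 ≥ -9
  y2 + 4y3 + 4y4 ≥ 9
  y1, y2, y3, y4 ≥ 0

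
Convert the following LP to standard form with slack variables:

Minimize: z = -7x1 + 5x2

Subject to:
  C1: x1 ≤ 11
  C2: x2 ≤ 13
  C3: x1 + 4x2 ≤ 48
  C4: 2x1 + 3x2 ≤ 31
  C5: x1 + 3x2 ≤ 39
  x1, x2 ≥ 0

min z = -7x1 + 5x2

s.t.
  x1 + s1 = 11
  x2 + s2 = 13
  x1 + 4x2 + s3 = 48
  2x1 + 3x2 + s4 = 31
  x1 + 3x2 + s5 = 39
  x1, x2, s1, s2, s3, s4, s5 ≥ 0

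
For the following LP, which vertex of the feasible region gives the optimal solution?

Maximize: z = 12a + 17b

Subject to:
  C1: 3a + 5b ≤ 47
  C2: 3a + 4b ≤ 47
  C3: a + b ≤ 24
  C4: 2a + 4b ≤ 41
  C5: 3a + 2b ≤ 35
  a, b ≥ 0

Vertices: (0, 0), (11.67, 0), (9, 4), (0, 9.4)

Evaluate the objective at each vertex of the feasible region:
  z(0, 0) = 0
  z(11.67, 0) = 140
  z(9, 4) = 176  ←
  z(0, 9.4) = 159.8
The maximum is at a = 9, b = 4.

(9, 4)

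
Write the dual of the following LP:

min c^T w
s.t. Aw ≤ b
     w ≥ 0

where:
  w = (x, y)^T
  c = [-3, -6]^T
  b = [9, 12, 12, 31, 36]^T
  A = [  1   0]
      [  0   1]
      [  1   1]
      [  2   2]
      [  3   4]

Primal min cᵀx s.t. Ax ≤ b, x ≥ 0  →  Dual max −bᵀy s.t. Aᵀy ≥ −c, y ≥ 0.

Maximize: z = -9y1 - 12y2 - 12y3 - 31y4 - 36y5

Subject to:
  y1 + y3 + 2y4 + 3y5 ≥ 3
  y2 + y3 + 2y4 + 4y5 ≥ 6
  y1, y2, y3, y4, y5 ≥ 0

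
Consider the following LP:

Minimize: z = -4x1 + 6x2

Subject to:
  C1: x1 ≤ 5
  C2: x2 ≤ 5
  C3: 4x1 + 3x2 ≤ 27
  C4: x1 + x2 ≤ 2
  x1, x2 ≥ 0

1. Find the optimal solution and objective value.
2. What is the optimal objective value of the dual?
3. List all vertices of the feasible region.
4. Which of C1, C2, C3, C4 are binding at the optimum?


1. x1 = 2, x2 = 0, z = -8
2. -8
3. (0, 0), (2, 0), (0, 2)
4. C4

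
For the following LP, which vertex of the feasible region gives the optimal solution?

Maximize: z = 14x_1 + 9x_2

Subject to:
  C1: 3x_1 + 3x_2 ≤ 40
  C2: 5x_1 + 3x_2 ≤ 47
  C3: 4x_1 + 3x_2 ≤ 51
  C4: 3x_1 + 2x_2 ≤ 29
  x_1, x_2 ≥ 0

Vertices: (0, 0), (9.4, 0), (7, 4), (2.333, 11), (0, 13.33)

Evaluate the objective at each vertex of the feasible region:
  z(0, 0) = 0
  z(9.4, 0) = 131.6
  z(7, 4) = 134  ←
  z(2.333, 11) = 131.7
  z(0, 13.33) = 120
The maximum is at x_1 = 7, x_2 = 4.

(7, 4)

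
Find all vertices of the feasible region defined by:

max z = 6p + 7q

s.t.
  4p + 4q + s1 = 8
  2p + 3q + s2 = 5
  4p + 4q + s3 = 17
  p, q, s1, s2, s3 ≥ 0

(0, 0), (2, 0), (1, 1), (0, 1.667)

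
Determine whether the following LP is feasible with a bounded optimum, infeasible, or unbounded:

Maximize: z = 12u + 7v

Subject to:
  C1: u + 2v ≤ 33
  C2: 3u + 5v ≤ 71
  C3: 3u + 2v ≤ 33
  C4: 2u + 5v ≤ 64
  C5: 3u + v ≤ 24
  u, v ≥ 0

Feasible with a bounded optimal solution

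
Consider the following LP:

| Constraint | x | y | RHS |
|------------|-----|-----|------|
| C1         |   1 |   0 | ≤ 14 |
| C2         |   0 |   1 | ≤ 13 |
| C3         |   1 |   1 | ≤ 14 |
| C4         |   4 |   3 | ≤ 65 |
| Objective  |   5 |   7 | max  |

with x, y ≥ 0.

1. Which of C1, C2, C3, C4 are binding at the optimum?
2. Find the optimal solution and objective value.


1. C2, C3
2. x = 1, y = 13, z = 96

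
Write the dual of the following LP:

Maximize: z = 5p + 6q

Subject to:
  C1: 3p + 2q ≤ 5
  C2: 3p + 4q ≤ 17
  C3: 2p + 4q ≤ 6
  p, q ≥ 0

Primal max cᵀx s.t. Ax ≤ b, x ≥ 0  →  Dual min bᵀy s.t. Aᵀy ≥ c, y ≥ 0.

Minimize: z = 5y1 + 17y2 + 6y3

Subject to:
  3y1 + 3y2 + 2y3 ≥ 5
  2y1 + 4y2 + 4y3 ≥ 6
  y1, y2, y3 ≥ 0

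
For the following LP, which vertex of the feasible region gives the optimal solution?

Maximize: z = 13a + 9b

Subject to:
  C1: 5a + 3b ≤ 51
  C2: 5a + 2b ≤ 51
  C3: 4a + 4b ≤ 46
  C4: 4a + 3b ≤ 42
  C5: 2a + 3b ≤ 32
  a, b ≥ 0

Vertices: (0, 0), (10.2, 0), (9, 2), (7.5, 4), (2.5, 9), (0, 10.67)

Evaluate the objective at each vertex of the feasible region:
  z(0, 0) = 0
  z(10.2, 0) = 132.6
  z(9, 2) = 135  ←
  z(7.5, 4) = 133.5
  z(2.5, 9) = 113.5
  z(0, 10.67) = 96
The maximum is at a = 9, b = 2.

(9, 2)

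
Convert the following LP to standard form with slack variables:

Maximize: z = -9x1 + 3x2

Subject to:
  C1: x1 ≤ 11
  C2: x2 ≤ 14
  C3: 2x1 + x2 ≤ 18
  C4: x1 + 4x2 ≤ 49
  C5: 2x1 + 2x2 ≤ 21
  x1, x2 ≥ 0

max z = -9x1 + 3x2

s.t.
  x1 + s1 = 11
  x2 + s2 = 14
  2x1 + x2 + s3 = 18
  x1 + 4x2 + s4 = 49
  2x1 + 2x2 + s5 = 21
  x1, x2, s1, s2, s3, s4, s5 ≥ 0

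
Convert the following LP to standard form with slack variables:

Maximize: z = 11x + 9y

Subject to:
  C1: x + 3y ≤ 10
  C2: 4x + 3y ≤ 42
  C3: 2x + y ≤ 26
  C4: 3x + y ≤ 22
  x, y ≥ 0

max z = 11x + 9y

s.t.
  x + 3y + s1 = 10
  4x + 3y + s2 = 42
  2x + y + s3 = 26
  3x + y + s4 = 22
  x, y, s1, s2, s3, s4 ≥ 0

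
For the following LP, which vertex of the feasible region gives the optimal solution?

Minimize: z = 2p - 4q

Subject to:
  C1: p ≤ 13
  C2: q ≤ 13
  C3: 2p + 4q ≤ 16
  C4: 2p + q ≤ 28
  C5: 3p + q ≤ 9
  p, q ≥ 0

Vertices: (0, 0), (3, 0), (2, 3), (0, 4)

Evaluate the objective at each vertex of the feasible region:
  z(0, 0) = 0
  z(3, 0) = 6
  z(2, 3) = -8
  z(0, 4) = -16  ←
The minimum is at p = 0, q = 4.

(0, 4)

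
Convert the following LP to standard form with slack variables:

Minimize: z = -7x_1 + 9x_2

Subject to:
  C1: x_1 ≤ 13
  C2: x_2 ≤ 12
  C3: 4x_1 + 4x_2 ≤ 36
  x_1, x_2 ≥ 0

min z = -7x_1 + 9x_2

s.t.
  x_1 + s1 = 13
  x_2 + s2 = 12
  4x_1 + 4x_2 + s3 = 36
  x_1, x_2, s1, s2, s3 ≥ 0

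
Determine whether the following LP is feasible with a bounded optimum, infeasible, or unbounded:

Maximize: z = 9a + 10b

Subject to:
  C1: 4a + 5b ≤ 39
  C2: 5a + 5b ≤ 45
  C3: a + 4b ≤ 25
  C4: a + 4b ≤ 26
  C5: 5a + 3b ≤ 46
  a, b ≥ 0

Feasible with a bounded optimal solution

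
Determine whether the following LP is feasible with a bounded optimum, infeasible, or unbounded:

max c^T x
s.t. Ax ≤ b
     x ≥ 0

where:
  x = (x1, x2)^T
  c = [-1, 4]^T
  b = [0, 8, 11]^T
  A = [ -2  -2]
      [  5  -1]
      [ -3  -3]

Unbounded (objective can increase without bound)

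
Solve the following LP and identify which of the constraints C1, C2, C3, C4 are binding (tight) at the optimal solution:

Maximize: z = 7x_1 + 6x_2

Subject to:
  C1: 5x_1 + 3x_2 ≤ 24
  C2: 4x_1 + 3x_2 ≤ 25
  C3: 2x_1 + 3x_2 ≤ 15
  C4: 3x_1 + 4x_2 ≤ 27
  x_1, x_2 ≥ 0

At x_1 = 3, x_2 = 3, compute slack b - a·x for each constraint:
  C1: 24 − 24 = 0  (binding)
  C2: 25 − 21 = 4  (slack)
  C3: 15 − 15 = 0  (binding)
  C4: 27 − 21 = 6  (slack)

Optimal: x_1 = 3, x_2 = 3
Binding: C1, C3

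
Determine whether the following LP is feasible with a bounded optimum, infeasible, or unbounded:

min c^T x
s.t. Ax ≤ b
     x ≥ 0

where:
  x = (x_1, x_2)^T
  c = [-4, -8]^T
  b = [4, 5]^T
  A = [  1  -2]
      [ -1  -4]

Unbounded (objective can decrease without bound)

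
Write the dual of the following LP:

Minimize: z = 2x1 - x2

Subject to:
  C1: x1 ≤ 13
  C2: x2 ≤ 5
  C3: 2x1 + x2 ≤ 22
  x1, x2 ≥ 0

Primal min cᵀx s.t. Ax ≤ b, x ≥ 0  →  Dual max −bᵀy s.t. Aᵀy ≥ −c, y ≥ 0.

Maximize: z = -13y1 - 5y2 - 22y3

Subject to:
  y1 + 2y3 ≥ -2
  y2 + y3 ≥ 1
  y1, y2, y3 ≥ 0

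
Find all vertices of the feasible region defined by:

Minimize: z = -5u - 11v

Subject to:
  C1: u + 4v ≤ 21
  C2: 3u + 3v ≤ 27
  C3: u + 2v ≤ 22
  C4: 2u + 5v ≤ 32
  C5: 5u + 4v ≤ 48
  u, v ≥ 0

(0, 0), (9, 0), (5, 4), (0, 5.25)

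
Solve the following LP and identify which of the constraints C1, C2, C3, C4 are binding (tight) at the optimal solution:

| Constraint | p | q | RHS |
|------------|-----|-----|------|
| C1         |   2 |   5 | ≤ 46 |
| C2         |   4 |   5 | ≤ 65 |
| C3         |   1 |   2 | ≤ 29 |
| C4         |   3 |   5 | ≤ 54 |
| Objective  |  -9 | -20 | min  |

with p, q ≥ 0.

At p = 8, q = 6, compute slack b - a·x for each constraint:
  C1: 46 − 46 = 0  (binding)
  C2: 65 − 62 = 3  (slack)
  C3: 29 − 20 = 9  (slack)
  C4: 54 − 54 = 0  (binding)

Optimal: p = 8, q = 6
Binding: C1, C4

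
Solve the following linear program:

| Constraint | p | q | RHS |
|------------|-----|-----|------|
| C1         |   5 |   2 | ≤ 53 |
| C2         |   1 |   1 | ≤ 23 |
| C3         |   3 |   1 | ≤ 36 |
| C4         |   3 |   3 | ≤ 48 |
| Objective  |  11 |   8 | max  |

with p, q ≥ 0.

Evaluate the objective at each vertex of the feasible region:
  z(0, 0) = 0
  z(10.6, 0) = 116.6
  z(7, 9) = 149  ←
  z(0, 16) = 128
The maximum is at p = 7, q = 9.

p = 7, q = 9, z = 149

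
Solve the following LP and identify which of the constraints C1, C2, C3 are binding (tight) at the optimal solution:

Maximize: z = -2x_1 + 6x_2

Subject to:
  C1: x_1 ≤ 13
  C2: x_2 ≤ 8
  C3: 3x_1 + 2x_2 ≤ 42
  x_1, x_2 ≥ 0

At x_1 = 0, x_2 = 8, compute slack b - a·x for each constraint:
  C1: 13 − 0 = 13  (slack)
  C2: 8 − 8 = 0  (binding)
  C3: 42 − 16 = 26  (slack)

Optimal: x_1 = 0, x_2 = 8
Binding: C2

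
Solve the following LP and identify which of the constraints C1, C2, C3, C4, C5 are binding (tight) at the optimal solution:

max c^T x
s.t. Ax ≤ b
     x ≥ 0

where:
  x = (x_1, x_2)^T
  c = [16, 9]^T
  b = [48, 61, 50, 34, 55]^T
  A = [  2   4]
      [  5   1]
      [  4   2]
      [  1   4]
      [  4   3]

At x_1 = 10, x_2 = 5, compute slack b - a·x for each constraint:
  C1: 48 − 40 = 8  (slack)
  C2: 61 − 55 = 6  (slack)
  C3: 50 − 50 = 0  (binding)
  C4: 34 − 30 = 4  (slack)
  C5: 55 − 55 = 0  (binding)

Optimal: x_1 = 10, x_2 = 5
Binding: C3, C5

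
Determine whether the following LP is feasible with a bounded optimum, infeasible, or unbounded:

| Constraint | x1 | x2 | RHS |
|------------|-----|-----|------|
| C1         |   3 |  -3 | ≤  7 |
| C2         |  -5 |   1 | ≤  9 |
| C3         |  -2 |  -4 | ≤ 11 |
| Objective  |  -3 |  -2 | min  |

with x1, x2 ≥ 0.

Unbounded (objective can decrease without bound)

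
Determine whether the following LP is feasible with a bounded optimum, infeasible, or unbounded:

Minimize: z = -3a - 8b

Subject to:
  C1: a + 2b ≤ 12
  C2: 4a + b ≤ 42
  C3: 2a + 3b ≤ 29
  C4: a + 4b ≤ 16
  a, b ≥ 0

Feasible with a bounded optimal solution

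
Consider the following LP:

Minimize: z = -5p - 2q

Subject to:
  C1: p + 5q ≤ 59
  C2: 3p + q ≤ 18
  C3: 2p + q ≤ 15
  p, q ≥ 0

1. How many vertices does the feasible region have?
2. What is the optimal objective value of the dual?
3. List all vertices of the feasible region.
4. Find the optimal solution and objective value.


1. 5
2. -33
3. (0, 0), (6, 0), (3, 9), (1.778, 11.44), (0, 11.8)
4. p = 3, q = 9, z = -33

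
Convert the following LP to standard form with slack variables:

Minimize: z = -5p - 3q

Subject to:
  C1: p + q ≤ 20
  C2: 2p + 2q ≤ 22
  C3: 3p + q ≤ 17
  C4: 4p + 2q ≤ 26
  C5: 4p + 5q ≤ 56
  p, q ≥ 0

min z = -5p - 3q

s.t.
  p + q + s1 = 20
  2p + 2q + s2 = 22
  3p + q + s3 = 17
  4p + 2q + s4 = 26
  4p + 5q + s5 = 56
  p, q, s1, s2, s3, s4, s5 ≥ 0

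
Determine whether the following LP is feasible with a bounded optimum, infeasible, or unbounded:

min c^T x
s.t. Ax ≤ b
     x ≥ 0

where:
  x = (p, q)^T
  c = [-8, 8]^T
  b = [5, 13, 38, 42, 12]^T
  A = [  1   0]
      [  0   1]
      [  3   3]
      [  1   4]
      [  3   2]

Feasible with a bounded optimal solution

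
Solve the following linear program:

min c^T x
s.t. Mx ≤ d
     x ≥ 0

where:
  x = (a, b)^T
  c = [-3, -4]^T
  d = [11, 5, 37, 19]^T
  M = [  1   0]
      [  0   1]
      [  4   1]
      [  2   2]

Evaluate the objective at each vertex of the feasible region:
  z(0, 0) = 0
  z(9.25, 0) = -27.75
  z(9.167, 0.3333) = -28.83
  z(4.5, 5) = -33.5  ←
  z(0, 5) = -20
The minimum is at a = 4.5, b = 5.

a = 4.5, b = 5, z = -33.5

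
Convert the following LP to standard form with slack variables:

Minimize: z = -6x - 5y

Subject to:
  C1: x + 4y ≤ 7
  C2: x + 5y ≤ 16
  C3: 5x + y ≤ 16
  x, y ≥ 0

min z = -6x - 5y

s.t.
  x + 4y + s1 = 7
  x + 5y + s2 = 16
  5x + y + s3 = 16
  x, y, s1, s2, s3 ≥ 0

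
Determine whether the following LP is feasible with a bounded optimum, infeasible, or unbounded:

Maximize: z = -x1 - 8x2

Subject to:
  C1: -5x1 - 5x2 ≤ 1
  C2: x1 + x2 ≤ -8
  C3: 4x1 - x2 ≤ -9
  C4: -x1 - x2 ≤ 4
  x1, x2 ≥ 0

Infeasible (no feasible solution exists)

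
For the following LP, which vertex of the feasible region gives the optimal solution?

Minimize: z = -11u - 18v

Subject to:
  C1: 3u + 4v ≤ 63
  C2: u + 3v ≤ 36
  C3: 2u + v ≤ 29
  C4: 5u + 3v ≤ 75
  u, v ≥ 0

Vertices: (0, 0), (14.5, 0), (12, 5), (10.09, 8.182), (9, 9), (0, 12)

Evaluate the objective at each vertex of the feasible region:
  z(0, 0) = 0
  z(14.5, 0) = -159.5
  z(12, 5) = -222
  z(10.09, 8.182) = -258.3
  z(9, 9) = -261  ←
  z(0, 12) = -216
The minimum is at u = 9, v = 9.

(9, 9)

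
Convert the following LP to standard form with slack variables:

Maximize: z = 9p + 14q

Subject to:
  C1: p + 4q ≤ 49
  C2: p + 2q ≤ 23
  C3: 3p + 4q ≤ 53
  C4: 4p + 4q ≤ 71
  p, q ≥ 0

max z = 9p + 14q

s.t.
  p + 4q + s1 = 49
  p + 2q + s2 = 23
  3p + 4q + s3 = 53
  4p + 4q + s4 = 71
  p, q, s1, s2, s3, s4 ≥ 0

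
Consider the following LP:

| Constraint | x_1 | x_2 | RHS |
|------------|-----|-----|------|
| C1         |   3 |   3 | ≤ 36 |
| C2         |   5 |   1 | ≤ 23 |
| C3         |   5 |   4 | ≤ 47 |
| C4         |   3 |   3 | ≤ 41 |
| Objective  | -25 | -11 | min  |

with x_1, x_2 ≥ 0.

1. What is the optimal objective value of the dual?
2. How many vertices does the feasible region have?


1. -163
2. 4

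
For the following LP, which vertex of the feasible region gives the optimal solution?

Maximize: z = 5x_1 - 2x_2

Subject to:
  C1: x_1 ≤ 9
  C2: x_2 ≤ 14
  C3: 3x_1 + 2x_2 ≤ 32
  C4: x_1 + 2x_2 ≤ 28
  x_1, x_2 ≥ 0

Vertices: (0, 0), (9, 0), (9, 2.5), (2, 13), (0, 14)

Evaluate the objective at each vertex of the feasible region:
  z(0, 0) = 0
  z(9, 0) = 45  ←
  z(9, 2.5) = 40
  z(2, 13) = -16
  z(0, 14) = -28
The maximum is at x_1 = 9, x_2 = 0.

(9, 0)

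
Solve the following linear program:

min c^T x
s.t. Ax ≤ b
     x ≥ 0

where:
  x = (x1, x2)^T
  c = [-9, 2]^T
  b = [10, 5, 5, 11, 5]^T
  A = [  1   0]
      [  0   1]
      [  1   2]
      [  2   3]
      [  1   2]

Evaluate the objective at each vertex of the feasible region:
  z(0, 0) = 0
  z(5, 0) = -45  ←
  z(0, 2.5) = 5
The minimum is at x1 = 5, x2 = 0.

x1 = 5, x2 = 0, z = -45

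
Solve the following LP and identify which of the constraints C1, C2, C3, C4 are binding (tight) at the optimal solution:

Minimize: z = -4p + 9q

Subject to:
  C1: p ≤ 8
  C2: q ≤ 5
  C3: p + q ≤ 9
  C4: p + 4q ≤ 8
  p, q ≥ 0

At p = 8, q = 0, compute slack b - a·x for each constraint:
  C1: 8 − 8 = 0  (binding)
  C2: 5 − 0 = 5  (slack)
  C3: 9 − 8 = 1  (slack)
  C4: 8 − 8 = 0  (binding)

Optimal: p = 8, q = 0
Binding: C1, C4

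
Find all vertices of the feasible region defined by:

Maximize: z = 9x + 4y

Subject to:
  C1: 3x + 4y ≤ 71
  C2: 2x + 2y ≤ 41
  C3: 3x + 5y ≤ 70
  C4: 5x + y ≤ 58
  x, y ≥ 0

(0, 0), (11.6, 0), (10, 8), (0, 14)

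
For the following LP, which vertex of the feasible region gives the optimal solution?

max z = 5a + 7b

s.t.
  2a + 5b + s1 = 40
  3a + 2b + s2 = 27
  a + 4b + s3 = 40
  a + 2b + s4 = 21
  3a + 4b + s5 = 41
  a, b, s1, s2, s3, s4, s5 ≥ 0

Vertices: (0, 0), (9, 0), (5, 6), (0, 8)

Evaluate the objective at each vertex of the feasible region:
  z(0, 0) = 0
  z(9, 0) = 45
  z(5, 6) = 67  ←
  z(0, 8) = 56
The maximum is at a = 5, b = 6.

(5, 6)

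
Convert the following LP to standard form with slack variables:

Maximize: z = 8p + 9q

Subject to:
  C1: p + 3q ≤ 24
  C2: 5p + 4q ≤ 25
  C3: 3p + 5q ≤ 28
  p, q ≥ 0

max z = 8p + 9q

s.t.
  p + 3q + s1 = 24
  5p + 4q + s2 = 25
  3p + 5q + s3 = 28
  p, q, s1, s2, s3 ≥ 0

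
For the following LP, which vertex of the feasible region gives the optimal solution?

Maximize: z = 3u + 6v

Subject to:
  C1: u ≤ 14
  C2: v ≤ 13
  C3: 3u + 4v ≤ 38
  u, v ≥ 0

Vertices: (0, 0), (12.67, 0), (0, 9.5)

Evaluate the objective at each vertex of the feasible region:
  z(0, 0) = 0
  z(12.67, 0) = 38
  z(0, 9.5) = 57  ←
The maximum is at u = 0, v = 9.5.

(0, 9.5)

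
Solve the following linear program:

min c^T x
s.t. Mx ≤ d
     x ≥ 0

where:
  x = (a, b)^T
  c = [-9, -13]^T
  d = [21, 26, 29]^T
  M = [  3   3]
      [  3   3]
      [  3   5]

Evaluate the objective at each vertex of the feasible region:
  z(0, 0) = 0
  z(7, 0) = -63
  z(3, 4) = -79  ←
  z(0, 5.8) = -75.4
The minimum is at a = 3, b = 4.

a = 3, b = 4, z = -79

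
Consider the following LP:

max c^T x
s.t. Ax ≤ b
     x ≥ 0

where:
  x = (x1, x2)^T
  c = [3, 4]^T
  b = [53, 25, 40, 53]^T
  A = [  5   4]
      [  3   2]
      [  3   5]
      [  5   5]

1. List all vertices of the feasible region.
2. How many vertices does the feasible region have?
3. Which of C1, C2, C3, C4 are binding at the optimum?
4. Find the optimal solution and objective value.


1. (0, 0), (8.333, 0), (5, 5), (0, 8)
2. 4
3. C2, C3
4. x1 = 5, x2 = 5, z = 35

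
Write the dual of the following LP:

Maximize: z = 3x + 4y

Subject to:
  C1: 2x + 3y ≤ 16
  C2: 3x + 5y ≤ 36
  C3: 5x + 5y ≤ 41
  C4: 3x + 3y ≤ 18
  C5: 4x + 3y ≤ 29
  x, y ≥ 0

Primal max cᵀx s.t. Ax ≤ b, x ≥ 0  →  Dual min bᵀy s.t. Aᵀy ≥ c, y ≥ 0.

Minimize: z = 16y1 + 36y2 + 41y3 + 18y4 + 29y5

Subject to:
  2y1 + 3y2 + 5y3 + 3y4 + 4y5 ≥ 3
  3y1 + 5y2 + 5y3 + 3y4 + 3y5 ≥ 4
  y1, y2, y3, y4, y5 ≥ 0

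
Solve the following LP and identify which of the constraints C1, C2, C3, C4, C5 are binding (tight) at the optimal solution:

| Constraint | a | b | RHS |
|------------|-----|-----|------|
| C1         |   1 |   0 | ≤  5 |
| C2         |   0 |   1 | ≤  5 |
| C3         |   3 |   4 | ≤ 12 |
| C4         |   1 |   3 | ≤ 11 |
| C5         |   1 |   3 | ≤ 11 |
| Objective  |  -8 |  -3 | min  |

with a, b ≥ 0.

At a = 4, b = 0, compute slack b - a·x for each constraint:
  C1: 5 − 4 = 1  (slack)
  C2: 5 − 0 = 5  (slack)
  C3: 12 − 12 = 0  (binding)
  C4: 11 − 4 = 7  (slack)
  C5: 11 − 4 = 7  (slack)

Optimal: a = 4, b = 0
Binding: C3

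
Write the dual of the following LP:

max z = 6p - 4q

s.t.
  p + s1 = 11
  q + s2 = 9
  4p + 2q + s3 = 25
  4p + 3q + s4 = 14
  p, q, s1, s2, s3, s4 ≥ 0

Primal max cᵀx s.t. Ax ≤ b, x ≥ 0  →  Dual min bᵀy s.t. Aᵀy ≥ c, y ≥ 0.

Minimize: z = 11y1 + 9y2 + 25y3 + 14y4

Subject to:
  y1 + 4y3 + 4y4 ≥ 6
  y2 + 2y3 + 3y4 ≥ -4
  y1, y2, y3, y4 ≥ 0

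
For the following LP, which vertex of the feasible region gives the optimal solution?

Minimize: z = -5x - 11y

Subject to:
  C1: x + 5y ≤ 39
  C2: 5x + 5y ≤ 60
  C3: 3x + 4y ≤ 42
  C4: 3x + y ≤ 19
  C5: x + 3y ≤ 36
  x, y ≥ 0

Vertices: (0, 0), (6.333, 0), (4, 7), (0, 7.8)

Evaluate the objective at each vertex of the feasible region:
  z(0, 0) = 0
  z(6.333, 0) = -31.67
  z(4, 7) = -97  ←
  z(0, 7.8) = -85.8
The minimum is at x = 4, y = 7.

(4, 7)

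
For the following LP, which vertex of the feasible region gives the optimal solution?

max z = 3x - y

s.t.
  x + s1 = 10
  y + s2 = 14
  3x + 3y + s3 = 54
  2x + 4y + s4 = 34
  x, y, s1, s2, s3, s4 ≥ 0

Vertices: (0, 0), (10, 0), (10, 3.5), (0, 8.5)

Evaluate the objective at each vertex of the feasible region:
  z(0, 0) = 0
  z(10, 0) = 30  ←
  z(10, 3.5) = 26.5
  z(0, 8.5) = -8.5
The maximum is at x = 10, y = 0.

(10, 0)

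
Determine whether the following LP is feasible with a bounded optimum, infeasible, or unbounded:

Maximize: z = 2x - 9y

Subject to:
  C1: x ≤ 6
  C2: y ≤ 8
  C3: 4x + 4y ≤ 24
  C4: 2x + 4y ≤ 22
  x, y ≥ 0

Feasible with a bounded optimal solution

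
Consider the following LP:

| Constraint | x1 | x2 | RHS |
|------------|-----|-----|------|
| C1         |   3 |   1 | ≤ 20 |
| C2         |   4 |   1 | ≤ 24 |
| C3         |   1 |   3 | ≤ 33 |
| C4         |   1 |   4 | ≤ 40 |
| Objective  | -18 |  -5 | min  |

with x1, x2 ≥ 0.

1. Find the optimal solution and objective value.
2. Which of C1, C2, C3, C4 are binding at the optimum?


1. x1 = 4, x2 = 8, z = -112
2. C1, C2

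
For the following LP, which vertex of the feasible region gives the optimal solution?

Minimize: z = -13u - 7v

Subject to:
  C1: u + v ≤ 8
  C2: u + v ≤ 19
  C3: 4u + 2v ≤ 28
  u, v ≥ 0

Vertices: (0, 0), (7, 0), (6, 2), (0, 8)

Evaluate the objective at each vertex of the feasible region:
  z(0, 0) = 0
  z(7, 0) = -91
  z(6, 2) = -92  ←
  z(0, 8) = -56
The minimum is at u = 6, v = 2.

(6, 2)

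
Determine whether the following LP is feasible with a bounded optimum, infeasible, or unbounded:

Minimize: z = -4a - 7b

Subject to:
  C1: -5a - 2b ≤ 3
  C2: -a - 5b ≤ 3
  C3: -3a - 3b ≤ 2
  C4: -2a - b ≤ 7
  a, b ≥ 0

Unbounded (objective can decrease without bound)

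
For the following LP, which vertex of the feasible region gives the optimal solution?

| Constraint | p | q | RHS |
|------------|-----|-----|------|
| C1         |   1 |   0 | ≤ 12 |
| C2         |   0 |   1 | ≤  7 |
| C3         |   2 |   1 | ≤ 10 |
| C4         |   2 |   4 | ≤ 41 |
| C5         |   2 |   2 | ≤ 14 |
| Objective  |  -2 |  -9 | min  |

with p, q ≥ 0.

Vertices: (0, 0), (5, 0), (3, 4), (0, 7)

Evaluate the objective at each vertex of the feasible region:
  z(0, 0) = 0
  z(5, 0) = -10
  z(3, 4) = -42
  z(0, 7) = -63  ←
The minimum is at p = 0, q = 7.

(0, 7)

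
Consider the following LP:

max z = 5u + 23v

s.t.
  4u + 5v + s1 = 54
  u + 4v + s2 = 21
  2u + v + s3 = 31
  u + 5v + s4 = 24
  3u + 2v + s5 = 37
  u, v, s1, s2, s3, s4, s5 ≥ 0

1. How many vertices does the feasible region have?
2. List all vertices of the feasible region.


1. 6
2. (0, 0), (12.33, 0), (11, 2), (10.09, 2.727), (9, 3), (0, 4.8)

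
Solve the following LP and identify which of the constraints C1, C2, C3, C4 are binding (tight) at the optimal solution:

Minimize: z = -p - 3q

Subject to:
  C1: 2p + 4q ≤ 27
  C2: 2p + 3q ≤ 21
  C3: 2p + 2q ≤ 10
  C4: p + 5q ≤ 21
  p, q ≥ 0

At p = 1, q = 4, compute slack b - a·x for each constraint:
  C1: 27 − 18 = 9  (slack)
  C2: 21 − 14 = 7  (slack)
  C3: 10 − 10 = 0  (binding)
  C4: 21 − 21 = 0  (binding)

Optimal: p = 1, q = 4
Binding: C3, C4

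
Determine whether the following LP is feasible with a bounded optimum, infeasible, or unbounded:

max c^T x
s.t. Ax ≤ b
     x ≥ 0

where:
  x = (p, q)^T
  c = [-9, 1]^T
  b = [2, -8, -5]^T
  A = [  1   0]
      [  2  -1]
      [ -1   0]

Infeasible (no feasible solution exists)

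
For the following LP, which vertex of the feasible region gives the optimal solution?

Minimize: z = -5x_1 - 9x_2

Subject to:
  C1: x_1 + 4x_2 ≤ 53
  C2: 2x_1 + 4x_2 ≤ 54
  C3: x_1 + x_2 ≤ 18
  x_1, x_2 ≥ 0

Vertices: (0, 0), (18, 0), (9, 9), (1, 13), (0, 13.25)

Evaluate the objective at each vertex of the feasible region:
  z(0, 0) = 0
  z(18, 0) = -90
  z(9, 9) = -126  ←
  z(1, 13) = -122
  z(0, 13.25) = -119.2
The minimum is at x_1 = 9, x_2 = 9.

(9, 9)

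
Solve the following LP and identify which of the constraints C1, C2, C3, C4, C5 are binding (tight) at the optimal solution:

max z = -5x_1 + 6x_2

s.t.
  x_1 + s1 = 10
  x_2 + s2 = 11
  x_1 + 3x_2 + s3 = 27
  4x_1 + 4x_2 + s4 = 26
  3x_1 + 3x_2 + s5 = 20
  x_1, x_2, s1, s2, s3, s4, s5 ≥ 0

At x_1 = 0, x_2 = 6.5, compute slack b - a·x for each constraint:
  C1: 10 − 0 = 10  (slack)
  C2: 11 − 6.5 = 4.5  (slack)
  C3: 27 − 19.5 = 7.5  (slack)
  C4: 26 − 26 = 0  (binding)
  C5: 20 − 19.5 = 0.5  (slack)

Optimal: x_1 = 0, x_2 = 6.5
Binding: C4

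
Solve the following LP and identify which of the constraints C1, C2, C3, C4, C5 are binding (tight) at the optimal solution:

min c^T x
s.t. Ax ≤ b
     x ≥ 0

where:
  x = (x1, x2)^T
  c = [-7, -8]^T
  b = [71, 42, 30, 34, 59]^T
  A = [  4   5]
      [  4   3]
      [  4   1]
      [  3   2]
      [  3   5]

At x1 = 3, x2 = 10, compute slack b - a·x for each constraint:
  C1: 71 − 62 = 9  (slack)
  C2: 42 − 42 = 0  (binding)
  C3: 30 − 22 = 8  (slack)
  C4: 34 − 29 = 5  (slack)
  C5: 59 − 59 = 0  (binding)

Optimal: x1 = 3, x2 = 10
Binding: C2, C5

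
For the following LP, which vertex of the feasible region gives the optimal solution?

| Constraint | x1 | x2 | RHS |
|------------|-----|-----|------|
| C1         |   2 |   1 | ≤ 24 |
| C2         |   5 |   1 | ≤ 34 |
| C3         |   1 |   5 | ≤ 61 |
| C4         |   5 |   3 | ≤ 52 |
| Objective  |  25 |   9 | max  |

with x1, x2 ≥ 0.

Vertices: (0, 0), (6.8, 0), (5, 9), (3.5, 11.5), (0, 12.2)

Evaluate the objective at each vertex of the feasible region:
  z(0, 0) = 0
  z(6.8, 0) = 170
  z(5, 9) = 206  ←
  z(3.5, 11.5) = 191
  z(0, 12.2) = 109.8
The maximum is at x1 = 5, x2 = 9.

(5, 9)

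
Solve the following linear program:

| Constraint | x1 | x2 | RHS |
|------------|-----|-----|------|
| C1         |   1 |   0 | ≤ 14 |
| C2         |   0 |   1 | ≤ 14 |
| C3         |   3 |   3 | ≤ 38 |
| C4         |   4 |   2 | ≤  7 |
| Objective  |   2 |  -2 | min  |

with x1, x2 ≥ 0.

Evaluate the objective at each vertex of the feasible region:
  z(0, 0) = 0
  z(1.75, 0) = 3.5
  z(0, 3.5) = -7  ←
The minimum is at x1 = 0, x2 = 3.5.

x1 = 0, x2 = 3.5, z = -7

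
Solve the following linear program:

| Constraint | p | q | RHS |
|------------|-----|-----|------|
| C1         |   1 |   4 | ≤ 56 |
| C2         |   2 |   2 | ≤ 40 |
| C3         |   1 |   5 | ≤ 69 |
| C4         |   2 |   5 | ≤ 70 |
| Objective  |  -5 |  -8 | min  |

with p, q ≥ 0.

Evaluate the objective at each vertex of the feasible region:
  z(0, 0) = 0
  z(20, 0) = -100
  z(10, 10) = -130  ←
  z(1, 13.6) = -113.8
  z(0, 13.8) = -110.4
The minimum is at p = 10, q = 10.

p = 10, q = 10, z = -130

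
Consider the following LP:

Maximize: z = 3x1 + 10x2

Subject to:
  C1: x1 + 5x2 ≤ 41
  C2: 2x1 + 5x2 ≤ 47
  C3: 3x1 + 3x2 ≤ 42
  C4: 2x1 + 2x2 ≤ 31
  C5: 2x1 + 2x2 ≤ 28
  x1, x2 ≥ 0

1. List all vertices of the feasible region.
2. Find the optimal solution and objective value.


1. (0, 0), (14, 0), (7.667, 6.333), (6, 7), (0, 8.2)
2. x1 = 6, x2 = 7, z = 88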